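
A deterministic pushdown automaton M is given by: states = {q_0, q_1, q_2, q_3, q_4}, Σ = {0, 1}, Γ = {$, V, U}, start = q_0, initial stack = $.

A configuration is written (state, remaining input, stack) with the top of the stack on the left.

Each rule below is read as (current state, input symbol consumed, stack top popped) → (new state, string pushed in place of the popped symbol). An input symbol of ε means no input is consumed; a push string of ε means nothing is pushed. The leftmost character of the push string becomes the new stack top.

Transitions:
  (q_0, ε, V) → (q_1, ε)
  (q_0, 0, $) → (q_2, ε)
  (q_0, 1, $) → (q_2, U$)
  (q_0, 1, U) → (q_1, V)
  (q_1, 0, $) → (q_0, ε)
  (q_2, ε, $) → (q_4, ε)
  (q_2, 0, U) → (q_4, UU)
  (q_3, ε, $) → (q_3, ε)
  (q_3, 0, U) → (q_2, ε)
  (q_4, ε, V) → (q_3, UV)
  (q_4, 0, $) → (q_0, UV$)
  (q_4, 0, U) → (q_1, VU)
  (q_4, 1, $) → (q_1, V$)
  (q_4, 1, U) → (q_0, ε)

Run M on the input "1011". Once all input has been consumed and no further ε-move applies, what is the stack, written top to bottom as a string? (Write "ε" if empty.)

V$

(q_0, 1011, $)
  read 1, top $: go to q_2, push U$ → (q_2, 011, U$)
  read 0, top U: go to q_4, push UU → (q_4, 11, UU$)
  read 1, top U: go to q_0, push ε → (q_0, 1, U$)
  read 1, top U: go to q_1, push V → (q_1, ε, V$)
All input consumed in state q_1 with stack V$.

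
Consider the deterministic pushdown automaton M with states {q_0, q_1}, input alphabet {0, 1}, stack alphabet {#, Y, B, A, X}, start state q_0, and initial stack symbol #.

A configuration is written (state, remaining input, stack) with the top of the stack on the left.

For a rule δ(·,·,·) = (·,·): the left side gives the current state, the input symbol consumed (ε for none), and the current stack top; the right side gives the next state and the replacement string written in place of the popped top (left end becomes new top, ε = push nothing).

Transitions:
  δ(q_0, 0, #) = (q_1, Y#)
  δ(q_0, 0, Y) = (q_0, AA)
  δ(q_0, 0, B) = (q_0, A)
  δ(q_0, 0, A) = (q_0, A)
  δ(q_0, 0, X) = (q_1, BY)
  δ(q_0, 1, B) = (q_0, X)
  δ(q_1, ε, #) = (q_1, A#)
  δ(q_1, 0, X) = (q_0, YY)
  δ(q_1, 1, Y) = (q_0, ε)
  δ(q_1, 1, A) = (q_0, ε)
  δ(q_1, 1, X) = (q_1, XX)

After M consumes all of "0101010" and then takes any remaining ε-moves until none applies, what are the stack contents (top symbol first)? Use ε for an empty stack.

Y#

(q_0, 0101010, #)
  read 0, top #: go to q_1, push Y# → (q_1, 101010, Y#)
  read 1, top Y: go to q_0, push ε → (q_0, 01010, #)
  read 0, top #: go to q_1, push Y# → (q_1, 1010, Y#)
  read 1, top Y: go to q_0, push ε → (q_0, 010, #)
  read 0, top #: go to q_1, push Y# → (q_1, 10, Y#)
  read 1, top Y: go to q_0, push ε → (q_0, 0, #)
  read 0, top #: go to q_1, push Y# → (q_1, ε, Y#)
All input consumed in state q_1 with stack Y#.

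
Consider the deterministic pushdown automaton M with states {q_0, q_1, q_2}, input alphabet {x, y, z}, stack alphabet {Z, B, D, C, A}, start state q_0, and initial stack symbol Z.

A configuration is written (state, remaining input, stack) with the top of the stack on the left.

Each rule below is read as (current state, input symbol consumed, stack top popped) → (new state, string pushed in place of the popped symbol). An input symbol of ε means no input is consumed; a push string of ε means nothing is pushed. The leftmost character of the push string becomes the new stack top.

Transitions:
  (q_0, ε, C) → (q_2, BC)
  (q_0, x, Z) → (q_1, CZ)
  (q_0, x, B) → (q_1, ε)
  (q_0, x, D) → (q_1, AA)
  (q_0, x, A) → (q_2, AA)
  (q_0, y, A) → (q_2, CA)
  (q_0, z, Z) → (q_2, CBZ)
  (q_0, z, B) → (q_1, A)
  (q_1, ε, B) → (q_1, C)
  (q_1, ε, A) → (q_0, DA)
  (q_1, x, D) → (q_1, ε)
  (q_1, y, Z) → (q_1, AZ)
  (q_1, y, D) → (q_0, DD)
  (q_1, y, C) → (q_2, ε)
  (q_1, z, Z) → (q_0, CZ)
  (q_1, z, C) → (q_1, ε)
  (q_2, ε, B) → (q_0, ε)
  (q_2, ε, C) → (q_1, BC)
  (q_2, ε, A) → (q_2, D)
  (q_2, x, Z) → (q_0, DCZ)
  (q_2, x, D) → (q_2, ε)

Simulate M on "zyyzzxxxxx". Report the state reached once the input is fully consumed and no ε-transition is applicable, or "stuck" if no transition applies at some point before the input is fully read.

(q_0, zyyzzxxxxx, Z)
  read z, top Z: go to q_2, push CBZ → (q_2, yyzzxxxxx, CBZ)
  ε-move, top C: go to q_1, push BC → (q_1, yyzzxxxxx, BCBZ)
  ε-move, top B: go to q_1, push C → (q_1, yyzzxxxxx, CCBZ)
  read y, top C: go to q_2, push ε → (q_2, yzzxxxxx, CBZ)
  ε-move, top C: go to q_1, push BC → (q_1, yzzxxxxx, BCBZ)
  ε-move, top B: go to q_1, push C → (q_1, yzzxxxxx, CCBZ)
  read y, top C: go to q_2, push ε → (q_2, zzxxxxx, CBZ)
  ε-move, top C: go to q_1, push BC → (q_1, zzxxxxx, BCBZ)
  ε-move, top B: go to q_1, push C → (q_1, zzxxxxx, CCBZ)
  read z, top C: go to q_1, push ε → (q_1, zxxxxx, CBZ)
  read z, top C: go to q_1, push ε → (q_1, xxxxx, BZ)
  ε-move, top B: go to q_1, push C → (q_1, xxxxx, CZ)
No transition for (q_1, x, top C); M blocks with input xxxxx remaining.

stuck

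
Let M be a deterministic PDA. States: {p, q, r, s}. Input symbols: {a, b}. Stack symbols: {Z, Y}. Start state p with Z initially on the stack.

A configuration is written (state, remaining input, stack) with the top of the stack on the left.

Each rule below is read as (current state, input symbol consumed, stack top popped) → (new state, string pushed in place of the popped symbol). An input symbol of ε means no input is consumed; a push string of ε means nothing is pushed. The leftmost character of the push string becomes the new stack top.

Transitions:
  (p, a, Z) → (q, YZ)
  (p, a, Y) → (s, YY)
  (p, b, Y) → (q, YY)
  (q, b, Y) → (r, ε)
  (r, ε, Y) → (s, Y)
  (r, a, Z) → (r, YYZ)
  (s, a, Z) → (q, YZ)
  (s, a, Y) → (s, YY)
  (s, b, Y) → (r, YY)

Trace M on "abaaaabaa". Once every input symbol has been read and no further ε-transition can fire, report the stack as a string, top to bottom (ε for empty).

(p, abaaaabaa, Z)
  read a, top Z: go to q, push YZ → (q, baaaabaa, YZ)
  read b, top Y: go to r, push ε → (r, aaaabaa, Z)
  read a, top Z: go to r, push YYZ → (r, aaabaa, YYZ)
  ε-move, top Y: go to s, push Y → (s, aaabaa, YYZ)
  read a, top Y: go to s, push YY → (s, aabaa, YYYZ)
  read a, top Y: go to s, push YY → (s, abaa, YYYYZ)
  read a, top Y: go to s, push YY → (s, baa, YYYYYZ)
  read b, top Y: go to r, push YY → (r, aa, YYYYYYZ)
  ε-move, top Y: go to s, push Y → (s, aa, YYYYYYZ)
  read a, top Y: go to s, push YY → (s, a, YYYYYYYZ)
  read a, top Y: go to s, push YY → (s, ε, YYYYYYYYZ)
All input consumed in state s with stack YYYYYYYYZ.

YYYYYYYYZ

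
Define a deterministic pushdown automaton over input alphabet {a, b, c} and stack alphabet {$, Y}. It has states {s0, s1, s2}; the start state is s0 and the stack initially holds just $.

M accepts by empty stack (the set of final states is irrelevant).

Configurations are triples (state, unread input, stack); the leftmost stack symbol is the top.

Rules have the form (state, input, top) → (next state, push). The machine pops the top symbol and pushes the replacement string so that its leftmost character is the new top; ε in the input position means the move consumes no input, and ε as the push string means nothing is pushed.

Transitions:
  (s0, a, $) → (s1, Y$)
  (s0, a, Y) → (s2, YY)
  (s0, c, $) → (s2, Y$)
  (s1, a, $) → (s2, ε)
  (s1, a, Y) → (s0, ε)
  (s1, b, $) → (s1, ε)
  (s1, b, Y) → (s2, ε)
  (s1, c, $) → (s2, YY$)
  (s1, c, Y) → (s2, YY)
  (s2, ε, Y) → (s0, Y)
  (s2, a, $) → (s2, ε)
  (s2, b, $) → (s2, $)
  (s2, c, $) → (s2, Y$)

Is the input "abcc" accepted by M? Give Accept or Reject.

Reject

(s0, abcc, $)
  read a, top $: go to s1, push Y$ → (s1, bcc, Y$)
  read b, top Y: go to s2, push ε → (s2, cc, $)
  read c, top $: go to s2, push Y$ → (s2, c, Y$)
  ε-move, top Y: go to s0, push Y → (s0, c, Y$)
No transition applies at (s0, c, Y$); input not fully consumed.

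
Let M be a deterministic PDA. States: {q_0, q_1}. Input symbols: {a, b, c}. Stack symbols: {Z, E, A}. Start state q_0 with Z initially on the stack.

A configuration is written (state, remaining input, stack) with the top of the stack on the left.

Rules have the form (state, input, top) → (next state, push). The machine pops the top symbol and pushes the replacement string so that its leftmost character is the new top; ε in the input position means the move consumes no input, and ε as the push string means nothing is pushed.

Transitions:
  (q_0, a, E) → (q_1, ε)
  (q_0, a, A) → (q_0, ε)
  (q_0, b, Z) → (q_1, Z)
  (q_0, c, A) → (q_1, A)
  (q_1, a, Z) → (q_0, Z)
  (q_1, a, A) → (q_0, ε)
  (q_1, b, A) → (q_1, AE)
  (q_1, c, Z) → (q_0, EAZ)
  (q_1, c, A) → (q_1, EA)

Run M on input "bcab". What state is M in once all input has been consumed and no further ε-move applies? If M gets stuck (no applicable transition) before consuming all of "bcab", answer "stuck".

q_1

(q_0, bcab, Z) ⊢ (q_1, cab, Z) ⊢ (q_0, ab, EAZ) ⊢ (q_1, b, AZ) ⊢ (q_1, ε, AEZ)
All input consumed; M is in state q_1.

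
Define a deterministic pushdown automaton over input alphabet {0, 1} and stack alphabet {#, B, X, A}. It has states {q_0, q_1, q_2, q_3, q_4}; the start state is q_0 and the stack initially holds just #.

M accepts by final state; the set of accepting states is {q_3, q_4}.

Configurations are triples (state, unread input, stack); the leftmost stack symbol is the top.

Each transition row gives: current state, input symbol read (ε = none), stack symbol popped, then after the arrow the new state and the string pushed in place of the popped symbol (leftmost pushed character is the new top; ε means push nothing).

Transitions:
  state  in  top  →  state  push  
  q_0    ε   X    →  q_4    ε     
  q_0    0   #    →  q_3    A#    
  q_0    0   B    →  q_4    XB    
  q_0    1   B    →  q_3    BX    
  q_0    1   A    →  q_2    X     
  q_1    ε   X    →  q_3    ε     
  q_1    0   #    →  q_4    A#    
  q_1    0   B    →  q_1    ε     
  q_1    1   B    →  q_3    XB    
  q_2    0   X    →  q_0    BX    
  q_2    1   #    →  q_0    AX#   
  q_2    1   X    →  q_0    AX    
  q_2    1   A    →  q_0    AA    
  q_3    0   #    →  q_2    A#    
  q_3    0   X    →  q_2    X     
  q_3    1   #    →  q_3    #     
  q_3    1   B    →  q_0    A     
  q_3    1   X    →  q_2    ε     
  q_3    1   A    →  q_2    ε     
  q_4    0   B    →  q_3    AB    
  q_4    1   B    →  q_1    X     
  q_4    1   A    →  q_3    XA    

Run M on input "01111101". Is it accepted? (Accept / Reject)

Accept

(q_0, 01111101, #)
  read 0, top #: go to q_3, push A# → (q_3, 1111101, A#)
  read 1, top A: go to q_2, push ε → (q_2, 111101, #)
  read 1, top #: go to q_0, push AX# → (q_0, 11101, AX#)
  read 1, top A: go to q_2, push X → (q_2, 1101, XX#)
  read 1, top X: go to q_0, push AX → (q_0, 101, AXX#)
  read 1, top A: go to q_2, push X → (q_2, 01, XXX#)
  read 0, top X: go to q_0, push BX → (q_0, 1, BXXX#)
  read 1, top B: go to q_3, push BX → (q_3, ε, BXXXX#)
All input consumed; state q_3 ∈ F.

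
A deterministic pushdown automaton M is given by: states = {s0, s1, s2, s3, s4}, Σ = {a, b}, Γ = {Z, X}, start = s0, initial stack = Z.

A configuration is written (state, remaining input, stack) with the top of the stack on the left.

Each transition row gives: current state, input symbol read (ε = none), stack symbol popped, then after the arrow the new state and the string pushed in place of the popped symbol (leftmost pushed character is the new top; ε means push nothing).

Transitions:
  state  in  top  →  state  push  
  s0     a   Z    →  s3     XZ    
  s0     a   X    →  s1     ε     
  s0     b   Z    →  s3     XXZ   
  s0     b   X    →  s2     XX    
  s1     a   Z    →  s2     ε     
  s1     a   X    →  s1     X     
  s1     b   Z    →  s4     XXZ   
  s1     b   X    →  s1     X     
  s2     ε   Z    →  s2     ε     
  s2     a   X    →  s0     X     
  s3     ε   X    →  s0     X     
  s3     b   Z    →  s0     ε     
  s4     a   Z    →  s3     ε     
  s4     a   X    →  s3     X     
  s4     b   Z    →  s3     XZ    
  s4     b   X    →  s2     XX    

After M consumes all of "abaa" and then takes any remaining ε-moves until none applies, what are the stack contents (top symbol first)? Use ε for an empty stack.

XZ

(s0, abaa, Z)
  read a, top Z: go to s3, push XZ → (s3, baa, XZ)
  ε-move, top X: go to s0, push X → (s0, baa, XZ)
  read b, top X: go to s2, push XX → (s2, aa, XXZ)
  read a, top X: go to s0, push X → (s0, a, XXZ)
  read a, top X: go to s1, push ε → (s1, ε, XZ)
All input consumed in state s1 with stack XZ.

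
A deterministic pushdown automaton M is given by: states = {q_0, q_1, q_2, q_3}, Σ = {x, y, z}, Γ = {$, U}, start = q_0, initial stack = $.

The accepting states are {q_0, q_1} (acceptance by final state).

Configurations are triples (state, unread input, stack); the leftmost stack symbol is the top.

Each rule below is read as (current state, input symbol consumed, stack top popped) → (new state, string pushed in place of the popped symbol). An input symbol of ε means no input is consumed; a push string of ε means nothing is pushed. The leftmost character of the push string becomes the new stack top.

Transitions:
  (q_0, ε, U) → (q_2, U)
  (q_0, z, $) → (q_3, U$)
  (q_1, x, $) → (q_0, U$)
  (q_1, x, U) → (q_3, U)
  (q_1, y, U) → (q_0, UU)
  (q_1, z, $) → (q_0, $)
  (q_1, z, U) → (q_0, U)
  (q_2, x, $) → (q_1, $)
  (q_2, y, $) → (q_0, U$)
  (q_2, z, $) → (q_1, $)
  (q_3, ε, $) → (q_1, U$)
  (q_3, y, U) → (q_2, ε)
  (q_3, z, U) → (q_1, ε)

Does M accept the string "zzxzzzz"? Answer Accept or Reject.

(q_0, zzxzzzz, $)
  read z, top $: go to q_3, push U$ → (q_3, zxzzzz, U$)
  read z, top U: go to q_1, push ε → (q_1, xzzzz, $)
  read x, top $: go to q_0, push U$ → (q_0, zzzz, U$)
  ε-move, top U: go to q_2, push U → (q_2, zzzz, U$)
No transition applies at (q_2, zzzz, U$); input not fully consumed.

Reject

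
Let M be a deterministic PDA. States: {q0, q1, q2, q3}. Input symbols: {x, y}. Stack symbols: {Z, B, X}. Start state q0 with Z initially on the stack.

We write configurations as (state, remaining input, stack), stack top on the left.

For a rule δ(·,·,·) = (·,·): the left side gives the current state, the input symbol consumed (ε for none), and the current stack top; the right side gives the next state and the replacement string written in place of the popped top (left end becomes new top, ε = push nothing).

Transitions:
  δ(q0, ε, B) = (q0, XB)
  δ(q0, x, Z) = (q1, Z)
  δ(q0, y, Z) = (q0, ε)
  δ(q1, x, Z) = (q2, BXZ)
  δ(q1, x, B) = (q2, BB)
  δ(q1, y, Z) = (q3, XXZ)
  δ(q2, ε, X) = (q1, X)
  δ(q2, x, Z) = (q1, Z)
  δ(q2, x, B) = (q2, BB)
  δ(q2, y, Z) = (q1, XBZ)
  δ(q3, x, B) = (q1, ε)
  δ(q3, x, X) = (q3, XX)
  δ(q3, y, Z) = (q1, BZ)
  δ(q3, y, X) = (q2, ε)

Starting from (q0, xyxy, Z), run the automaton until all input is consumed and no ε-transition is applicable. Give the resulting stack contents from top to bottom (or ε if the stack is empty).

(q0, xyxy, Z)
  read x, top Z: go to q1, push Z → (q1, yxy, Z)
  read y, top Z: go to q3, push XXZ → (q3, xy, XXZ)
  read x, top X: go to q3, push XX → (q3, y, XXXZ)
  read y, top X: go to q2, push ε → (q2, ε, XXZ)
  ε-move, top X: go to q1, push X → (q1, ε, XXZ)
All input consumed in state q1 with stack XXZ.

XXZ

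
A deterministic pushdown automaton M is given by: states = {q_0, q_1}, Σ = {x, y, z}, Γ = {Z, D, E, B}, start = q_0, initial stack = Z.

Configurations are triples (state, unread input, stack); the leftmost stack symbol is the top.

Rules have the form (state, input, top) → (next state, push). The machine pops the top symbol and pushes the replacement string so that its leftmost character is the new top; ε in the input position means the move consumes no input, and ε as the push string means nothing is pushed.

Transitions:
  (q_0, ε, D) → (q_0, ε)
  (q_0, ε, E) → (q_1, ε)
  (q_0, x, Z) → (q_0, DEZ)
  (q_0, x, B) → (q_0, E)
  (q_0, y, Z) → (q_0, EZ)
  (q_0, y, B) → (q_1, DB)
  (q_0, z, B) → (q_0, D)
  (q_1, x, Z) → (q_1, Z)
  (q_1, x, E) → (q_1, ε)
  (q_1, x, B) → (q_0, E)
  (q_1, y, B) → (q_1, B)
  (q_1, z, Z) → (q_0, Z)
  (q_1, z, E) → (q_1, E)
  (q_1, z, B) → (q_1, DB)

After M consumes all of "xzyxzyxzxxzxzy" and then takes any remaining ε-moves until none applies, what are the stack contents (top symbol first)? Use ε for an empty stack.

Z

(q_0, xzyxzyxzxxzxzy, Z)
  read x, top Z: go to q_0, push DEZ → (q_0, zyxzyxzxxzxzy, DEZ)
  ε-move, top D: go to q_0, push ε → (q_0, zyxzyxzxxzxzy, EZ)
  ε-move, top E: go to q_1, push ε → (q_1, zyxzyxzxxzxzy, Z)
  read z, top Z: go to q_0, push Z → (q_0, yxzyxzxxzxzy, Z)
  read y, top Z: go to q_0, push EZ → (q_0, xzyxzxxzxzy, EZ)
  ε-move, top E: go to q_1, push ε → (q_1, xzyxzxxzxzy, Z)
  read x, top Z: go to q_1, push Z → (q_1, zyxzxxzxzy, Z)
  read z, top Z: go to q_0, push Z → (q_0, yxzxxzxzy, Z)
  read y, top Z: go to q_0, push EZ → (q_0, xzxxzxzy, EZ)
  ε-move, top E: go to q_1, push ε → (q_1, xzxxzxzy, Z)
  read x, top Z: go to q_1, push Z → (q_1, zxxzxzy, Z)
  read z, top Z: go to q_0, push Z → (q_0, xxzxzy, Z)
  read x, top Z: go to q_0, push DEZ → (q_0, xzxzy, DEZ)
  ε-move, top D: go to q_0, push ε → (q_0, xzxzy, EZ)
  ε-move, top E: go to q_1, push ε → (q_1, xzxzy, Z)
  read x, top Z: go to q_1, push Z → (q_1, zxzy, Z)
  read z, top Z: go to q_0, push Z → (q_0, xzy, Z)
  read x, top Z: go to q_0, push DEZ → (q_0, zy, DEZ)
  ε-move, top D: go to q_0, push ε → (q_0, zy, EZ)
  ε-move, top E: go to q_1, push ε → (q_1, zy, Z)
  read z, top Z: go to q_0, push Z → (q_0, y, Z)
  read y, top Z: go to q_0, push EZ → (q_0, ε, EZ)
  ε-move, top E: go to q_1, push ε → (q_1, ε, Z)
All input consumed in state q_1 with stack Z.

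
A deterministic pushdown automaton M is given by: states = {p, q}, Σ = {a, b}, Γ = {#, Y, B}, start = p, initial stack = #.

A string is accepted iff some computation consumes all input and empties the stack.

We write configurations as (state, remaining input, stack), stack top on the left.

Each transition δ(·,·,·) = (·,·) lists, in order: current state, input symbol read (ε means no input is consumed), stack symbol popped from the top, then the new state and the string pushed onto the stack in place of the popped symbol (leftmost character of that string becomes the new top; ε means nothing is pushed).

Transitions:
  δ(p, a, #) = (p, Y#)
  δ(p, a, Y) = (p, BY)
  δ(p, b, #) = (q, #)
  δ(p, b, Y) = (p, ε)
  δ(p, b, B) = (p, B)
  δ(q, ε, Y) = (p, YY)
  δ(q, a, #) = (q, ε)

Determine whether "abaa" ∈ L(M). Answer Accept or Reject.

(p, abaa, #)
  read a, top #: go to p, push Y# → (p, baa, Y#)
  read b, top Y: go to p, push ε → (p, aa, #)
  read a, top #: go to p, push Y# → (p, a, Y#)
  read a, top Y: go to p, push BY → (p, ε, BY#)
All input consumed; stack is BY#, not empty, and no further ε-move applies.

Reject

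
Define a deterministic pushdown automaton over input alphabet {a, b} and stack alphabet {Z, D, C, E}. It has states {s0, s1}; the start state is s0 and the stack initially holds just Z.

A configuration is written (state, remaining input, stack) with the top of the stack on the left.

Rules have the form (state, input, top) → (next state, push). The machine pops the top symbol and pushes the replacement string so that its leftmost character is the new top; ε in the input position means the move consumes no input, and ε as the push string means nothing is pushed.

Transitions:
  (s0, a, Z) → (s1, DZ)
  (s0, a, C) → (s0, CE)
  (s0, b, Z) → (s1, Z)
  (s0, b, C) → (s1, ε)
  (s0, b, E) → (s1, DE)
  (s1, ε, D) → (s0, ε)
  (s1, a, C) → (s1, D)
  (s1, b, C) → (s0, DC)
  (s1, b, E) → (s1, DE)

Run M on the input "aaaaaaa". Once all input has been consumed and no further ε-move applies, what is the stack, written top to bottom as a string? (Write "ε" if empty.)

(s0, aaaaaaa, Z) ⊢ (s1, aaaaaa, DZ) ⊢ (s0, aaaaaa, Z) ⊢ (s1, aaaaa, DZ) ⊢ (s0, aaaaa, Z) ⊢ (s1, aaaa, DZ) ⊢ (s0, aaaa, Z) ⊢ (s1, aaa, DZ) ⊢ (s0, aaa, Z) ⊢ (s1, aa, DZ) ⊢ (s0, aa, Z) ⊢ (s1, a, DZ) ⊢ (s0, a, Z) ⊢ (s1, ε, DZ) ⊢ (s0, ε, Z)
All input consumed in state s0 with stack Z.

Z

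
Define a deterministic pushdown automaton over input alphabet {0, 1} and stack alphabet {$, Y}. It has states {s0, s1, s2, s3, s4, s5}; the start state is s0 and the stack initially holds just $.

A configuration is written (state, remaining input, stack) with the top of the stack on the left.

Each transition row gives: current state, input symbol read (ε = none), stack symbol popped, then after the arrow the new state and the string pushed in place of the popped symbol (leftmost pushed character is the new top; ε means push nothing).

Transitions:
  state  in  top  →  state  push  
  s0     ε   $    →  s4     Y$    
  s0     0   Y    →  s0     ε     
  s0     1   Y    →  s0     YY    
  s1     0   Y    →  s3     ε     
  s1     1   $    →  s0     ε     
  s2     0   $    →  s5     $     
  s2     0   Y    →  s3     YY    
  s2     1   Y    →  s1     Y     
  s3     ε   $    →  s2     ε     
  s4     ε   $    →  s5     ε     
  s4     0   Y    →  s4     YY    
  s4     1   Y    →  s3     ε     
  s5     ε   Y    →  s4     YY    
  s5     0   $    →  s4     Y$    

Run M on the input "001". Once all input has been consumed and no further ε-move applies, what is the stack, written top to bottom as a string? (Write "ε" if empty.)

(s0, 001, $) ⊢ (s4, 001, Y$) ⊢ (s4, 01, YY$) ⊢ (s4, 1, YYY$) ⊢ (s3, ε, YY$)
All input consumed in state s3 with stack YY$.

YY$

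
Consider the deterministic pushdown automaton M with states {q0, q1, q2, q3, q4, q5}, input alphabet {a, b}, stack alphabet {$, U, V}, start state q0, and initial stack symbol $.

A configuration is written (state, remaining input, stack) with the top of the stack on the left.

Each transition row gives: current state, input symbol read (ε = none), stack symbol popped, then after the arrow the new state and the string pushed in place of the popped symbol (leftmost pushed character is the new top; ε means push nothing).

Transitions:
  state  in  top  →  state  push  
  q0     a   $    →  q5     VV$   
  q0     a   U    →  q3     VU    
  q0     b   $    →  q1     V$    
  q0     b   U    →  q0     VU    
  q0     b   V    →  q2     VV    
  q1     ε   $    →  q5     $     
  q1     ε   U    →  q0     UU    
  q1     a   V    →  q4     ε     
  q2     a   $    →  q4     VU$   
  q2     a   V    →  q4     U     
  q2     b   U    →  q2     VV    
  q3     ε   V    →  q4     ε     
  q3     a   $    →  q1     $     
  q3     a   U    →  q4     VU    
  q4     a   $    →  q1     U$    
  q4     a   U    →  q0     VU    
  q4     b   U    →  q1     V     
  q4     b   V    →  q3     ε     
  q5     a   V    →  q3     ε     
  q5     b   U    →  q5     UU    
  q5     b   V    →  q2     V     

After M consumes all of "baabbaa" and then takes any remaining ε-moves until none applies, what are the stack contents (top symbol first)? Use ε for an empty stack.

(q0, baabbaa, $) ⊢ (q1, aabbaa, V$) ⊢ (q4, abbaa, $) ⊢ (q1, bbaa, U$) ⊢ (q0, bbaa, UU$) ⊢ (q0, baa, VUU$) ⊢ (q2, aa, VVUU$) ⊢ (q4, a, UVUU$) ⊢ (q0, ε, VUVUU$)
All input consumed in state q0 with stack VUVUU$.

VUVUU$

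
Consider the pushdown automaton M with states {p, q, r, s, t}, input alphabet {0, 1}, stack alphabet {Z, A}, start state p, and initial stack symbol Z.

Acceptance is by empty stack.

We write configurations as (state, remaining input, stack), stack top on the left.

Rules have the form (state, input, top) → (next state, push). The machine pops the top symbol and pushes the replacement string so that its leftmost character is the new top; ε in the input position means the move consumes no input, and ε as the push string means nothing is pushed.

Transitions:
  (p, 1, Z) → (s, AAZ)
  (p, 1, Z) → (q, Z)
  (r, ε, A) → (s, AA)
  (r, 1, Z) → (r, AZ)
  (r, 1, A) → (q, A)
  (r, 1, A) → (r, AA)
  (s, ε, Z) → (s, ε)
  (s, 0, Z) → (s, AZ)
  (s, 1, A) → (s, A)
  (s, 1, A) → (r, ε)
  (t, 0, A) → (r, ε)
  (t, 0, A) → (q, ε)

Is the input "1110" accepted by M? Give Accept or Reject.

No computation consumes all input and empties the stack.

Reject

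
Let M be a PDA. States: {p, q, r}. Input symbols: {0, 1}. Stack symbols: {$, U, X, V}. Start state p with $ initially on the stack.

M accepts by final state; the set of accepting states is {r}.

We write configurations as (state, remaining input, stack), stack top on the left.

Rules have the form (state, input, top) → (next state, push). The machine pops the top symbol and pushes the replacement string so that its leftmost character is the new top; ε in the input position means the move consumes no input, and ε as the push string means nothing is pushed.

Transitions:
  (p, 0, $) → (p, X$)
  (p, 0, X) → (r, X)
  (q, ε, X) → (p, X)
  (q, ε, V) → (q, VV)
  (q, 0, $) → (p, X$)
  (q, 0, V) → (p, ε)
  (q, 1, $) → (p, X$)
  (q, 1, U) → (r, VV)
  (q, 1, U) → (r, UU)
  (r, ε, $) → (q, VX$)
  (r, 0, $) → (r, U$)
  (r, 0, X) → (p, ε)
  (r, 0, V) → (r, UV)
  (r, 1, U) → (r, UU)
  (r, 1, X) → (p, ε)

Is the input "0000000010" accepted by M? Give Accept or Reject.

Reject

No computation consumes all input and reaches a final state.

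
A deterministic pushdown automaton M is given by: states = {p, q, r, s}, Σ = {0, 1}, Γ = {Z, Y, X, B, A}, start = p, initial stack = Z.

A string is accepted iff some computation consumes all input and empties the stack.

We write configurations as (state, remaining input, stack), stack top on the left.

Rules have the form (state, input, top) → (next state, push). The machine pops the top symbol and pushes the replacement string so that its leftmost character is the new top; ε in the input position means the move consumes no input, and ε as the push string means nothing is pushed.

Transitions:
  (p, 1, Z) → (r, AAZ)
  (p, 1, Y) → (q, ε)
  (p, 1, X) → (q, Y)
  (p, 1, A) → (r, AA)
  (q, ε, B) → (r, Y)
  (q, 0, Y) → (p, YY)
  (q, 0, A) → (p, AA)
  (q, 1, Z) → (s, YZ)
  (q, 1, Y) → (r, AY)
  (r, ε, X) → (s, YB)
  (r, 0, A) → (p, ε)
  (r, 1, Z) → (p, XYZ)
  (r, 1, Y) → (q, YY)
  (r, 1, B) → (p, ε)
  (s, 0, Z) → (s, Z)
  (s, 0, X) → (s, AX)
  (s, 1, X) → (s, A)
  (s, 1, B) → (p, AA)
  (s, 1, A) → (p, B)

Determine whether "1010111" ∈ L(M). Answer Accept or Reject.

(p, 1010111, Z)
  read 1, top Z: go to r, push AAZ → (r, 010111, AAZ)
  read 0, top A: go to p, push ε → (p, 10111, AZ)
  read 1, top A: go to r, push AA → (r, 0111, AAZ)
  read 0, top A: go to p, push ε → (p, 111, AZ)
  read 1, top A: go to r, push AA → (r, 11, AAZ)
No transition applies at (r, 11, AAZ); input not fully consumed.

Reject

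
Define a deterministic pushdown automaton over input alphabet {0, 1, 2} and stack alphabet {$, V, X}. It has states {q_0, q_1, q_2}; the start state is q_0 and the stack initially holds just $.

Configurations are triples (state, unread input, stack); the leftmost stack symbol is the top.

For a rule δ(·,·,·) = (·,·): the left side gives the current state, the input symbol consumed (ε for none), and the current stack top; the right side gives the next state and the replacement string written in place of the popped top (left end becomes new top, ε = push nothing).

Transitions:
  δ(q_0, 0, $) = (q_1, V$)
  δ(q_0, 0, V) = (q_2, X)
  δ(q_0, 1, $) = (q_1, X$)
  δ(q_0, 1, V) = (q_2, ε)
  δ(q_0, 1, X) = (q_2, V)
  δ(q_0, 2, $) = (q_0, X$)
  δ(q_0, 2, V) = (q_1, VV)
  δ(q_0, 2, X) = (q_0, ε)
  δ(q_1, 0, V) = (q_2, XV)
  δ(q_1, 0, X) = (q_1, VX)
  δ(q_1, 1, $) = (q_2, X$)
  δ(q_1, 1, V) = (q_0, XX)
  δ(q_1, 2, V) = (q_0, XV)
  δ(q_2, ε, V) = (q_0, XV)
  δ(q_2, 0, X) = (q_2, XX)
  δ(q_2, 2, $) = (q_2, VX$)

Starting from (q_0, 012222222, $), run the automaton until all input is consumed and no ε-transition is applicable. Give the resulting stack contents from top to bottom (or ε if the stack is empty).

X$

(q_0, 012222222, $)
  read 0, top $: go to q_1, push V$ → (q_1, 12222222, V$)
  read 1, top V: go to q_0, push XX → (q_0, 2222222, XX$)
  read 2, top X: go to q_0, push ε → (q_0, 222222, X$)
  read 2, top X: go to q_0, push ε → (q_0, 22222, $)
  read 2, top $: go to q_0, push X$ → (q_0, 2222, X$)
  read 2, top X: go to q_0, push ε → (q_0, 222, $)
  read 2, top $: go to q_0, push X$ → (q_0, 22, X$)
  read 2, top X: go to q_0, push ε → (q_0, 2, $)
  read 2, top $: go to q_0, push X$ → (q_0, ε, X$)
All input consumed in state q_0 with stack X$.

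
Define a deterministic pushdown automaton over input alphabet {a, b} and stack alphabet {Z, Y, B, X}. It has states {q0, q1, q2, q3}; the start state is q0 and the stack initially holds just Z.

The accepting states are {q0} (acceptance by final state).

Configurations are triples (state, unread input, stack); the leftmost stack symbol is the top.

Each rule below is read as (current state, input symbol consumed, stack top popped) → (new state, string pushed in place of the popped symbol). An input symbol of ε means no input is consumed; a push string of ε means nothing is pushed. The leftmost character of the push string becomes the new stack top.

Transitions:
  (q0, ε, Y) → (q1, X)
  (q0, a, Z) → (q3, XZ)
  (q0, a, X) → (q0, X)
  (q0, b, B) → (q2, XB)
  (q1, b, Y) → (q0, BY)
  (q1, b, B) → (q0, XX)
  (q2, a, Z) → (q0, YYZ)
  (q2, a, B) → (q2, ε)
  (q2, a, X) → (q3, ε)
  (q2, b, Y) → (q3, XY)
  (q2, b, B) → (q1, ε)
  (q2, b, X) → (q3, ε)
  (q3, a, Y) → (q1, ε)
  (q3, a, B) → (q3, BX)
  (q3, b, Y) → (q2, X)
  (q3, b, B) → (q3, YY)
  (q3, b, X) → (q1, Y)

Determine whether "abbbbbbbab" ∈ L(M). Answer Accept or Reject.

(q0, abbbbbbbab, Z) ⊢ (q3, bbbbbbbab, XZ) ⊢ (q1, bbbbbbab, YZ) ⊢ (q0, bbbbbab, BYZ) ⊢ (q2, bbbbab, XBYZ) ⊢ (q3, bbbab, BYZ) ⊢ (q3, bbab, YYYZ) ⊢ (q2, bab, XYYZ) ⊢ (q3, ab, YYZ) ⊢ (q1, b, YZ) ⊢ (q0, ε, BYZ)
All input consumed; state q0 ∈ F.

Accept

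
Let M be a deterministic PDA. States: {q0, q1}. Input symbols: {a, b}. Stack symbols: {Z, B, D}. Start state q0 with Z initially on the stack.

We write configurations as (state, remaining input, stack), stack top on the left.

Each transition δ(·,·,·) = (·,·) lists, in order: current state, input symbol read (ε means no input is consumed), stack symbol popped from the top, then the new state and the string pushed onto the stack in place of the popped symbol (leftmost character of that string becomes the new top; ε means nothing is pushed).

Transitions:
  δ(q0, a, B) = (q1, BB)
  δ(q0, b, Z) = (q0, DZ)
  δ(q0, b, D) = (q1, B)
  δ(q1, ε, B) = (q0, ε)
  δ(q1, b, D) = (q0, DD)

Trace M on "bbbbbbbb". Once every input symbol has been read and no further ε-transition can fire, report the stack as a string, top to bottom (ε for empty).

Z

(q0, bbbbbbbb, Z)
  read b, top Z: go to q0, push DZ → (q0, bbbbbbb, DZ)
  read b, top D: go to q1, push B → (q1, bbbbbb, BZ)
  ε-move, top B: go to q0, push ε → (q0, bbbbbb, Z)
  read b, top Z: go to q0, push DZ → (q0, bbbbb, DZ)
  read b, top D: go to q1, push B → (q1, bbbb, BZ)
  ε-move, top B: go to q0, push ε → (q0, bbbb, Z)
  read b, top Z: go to q0, push DZ → (q0, bbb, DZ)
  read b, top D: go to q1, push B → (q1, bb, BZ)
  ε-move, top B: go to q0, push ε → (q0, bb, Z)
  read b, top Z: go to q0, push DZ → (q0, b, DZ)
  read b, top D: go to q1, push B → (q1, ε, BZ)
  ε-move, top B: go to q0, push ε → (q0, ε, Z)
All input consumed in state q0 with stack Z.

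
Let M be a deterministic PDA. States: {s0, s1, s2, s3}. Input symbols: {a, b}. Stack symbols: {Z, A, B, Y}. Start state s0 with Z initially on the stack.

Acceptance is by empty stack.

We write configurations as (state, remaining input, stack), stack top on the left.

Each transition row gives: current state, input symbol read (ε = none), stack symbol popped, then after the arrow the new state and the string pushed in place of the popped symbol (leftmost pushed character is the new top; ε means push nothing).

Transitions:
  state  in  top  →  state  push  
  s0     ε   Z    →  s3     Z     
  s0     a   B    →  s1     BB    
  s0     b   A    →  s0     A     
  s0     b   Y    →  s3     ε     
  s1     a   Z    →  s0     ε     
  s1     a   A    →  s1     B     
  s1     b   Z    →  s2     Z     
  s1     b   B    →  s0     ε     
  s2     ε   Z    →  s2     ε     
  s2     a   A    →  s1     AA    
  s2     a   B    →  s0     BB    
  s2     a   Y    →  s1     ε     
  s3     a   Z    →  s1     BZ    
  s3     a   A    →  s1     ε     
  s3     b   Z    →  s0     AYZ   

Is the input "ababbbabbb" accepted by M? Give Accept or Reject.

(s0, ababbbabbb, Z) ⊢ (s3, ababbbabbb, Z) ⊢ (s1, babbbabbb, BZ) ⊢ (s0, abbbabbb, Z) ⊢ (s3, abbbabbb, Z) ⊢ (s1, bbbabbb, BZ) ⊢ (s0, bbabbb, Z) ⊢ (s3, bbabbb, Z) ⊢ (s0, babbb, AYZ) ⊢ (s0, abbb, AYZ)
No transition applies at (s0, abbb, AYZ); input not fully consumed.

Reject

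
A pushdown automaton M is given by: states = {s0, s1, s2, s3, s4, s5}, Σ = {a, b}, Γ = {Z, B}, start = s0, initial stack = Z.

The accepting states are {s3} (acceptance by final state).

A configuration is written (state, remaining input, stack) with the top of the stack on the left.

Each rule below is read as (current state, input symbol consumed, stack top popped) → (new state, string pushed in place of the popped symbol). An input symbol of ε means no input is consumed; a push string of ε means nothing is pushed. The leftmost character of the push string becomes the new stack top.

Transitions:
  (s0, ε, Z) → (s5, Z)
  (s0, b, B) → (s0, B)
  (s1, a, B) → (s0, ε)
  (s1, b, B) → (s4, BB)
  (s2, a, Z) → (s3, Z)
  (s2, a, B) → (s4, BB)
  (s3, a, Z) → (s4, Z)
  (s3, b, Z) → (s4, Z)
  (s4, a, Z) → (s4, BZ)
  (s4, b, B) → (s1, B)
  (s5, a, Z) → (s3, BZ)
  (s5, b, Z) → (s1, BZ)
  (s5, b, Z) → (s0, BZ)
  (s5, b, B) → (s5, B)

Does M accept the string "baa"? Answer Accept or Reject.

One accepting computation: (s0, baa, Z) ⊢ (s5, baa, Z) ⊢ (s1, aa, BZ) ⊢ (s0, a, Z) ⊢ (s5, a, Z) ⊢ (s3, ε, BZ)
All input consumed and state s3 ∈ F.

Accept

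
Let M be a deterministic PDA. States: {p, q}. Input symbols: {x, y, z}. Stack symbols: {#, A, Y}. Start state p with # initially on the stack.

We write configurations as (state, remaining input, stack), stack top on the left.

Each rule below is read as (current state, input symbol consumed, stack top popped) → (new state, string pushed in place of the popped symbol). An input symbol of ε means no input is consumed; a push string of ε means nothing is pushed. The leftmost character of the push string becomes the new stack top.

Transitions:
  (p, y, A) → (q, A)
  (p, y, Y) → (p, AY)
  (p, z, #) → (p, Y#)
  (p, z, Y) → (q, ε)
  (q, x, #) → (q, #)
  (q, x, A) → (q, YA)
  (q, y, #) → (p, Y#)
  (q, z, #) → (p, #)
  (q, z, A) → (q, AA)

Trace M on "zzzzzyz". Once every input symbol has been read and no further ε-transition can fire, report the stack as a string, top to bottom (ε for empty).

(p, zzzzzyz, #)
  read z, top #: go to p, push Y# → (p, zzzzyz, Y#)
  read z, top Y: go to q, push ε → (q, zzzyz, #)
  read z, top #: go to p, push # → (p, zzyz, #)
  read z, top #: go to p, push Y# → (p, zyz, Y#)
  read z, top Y: go to q, push ε → (q, yz, #)
  read y, top #: go to p, push Y# → (p, z, Y#)
  read z, top Y: go to q, push ε → (q, ε, #)
All input consumed in state q with stack #.

#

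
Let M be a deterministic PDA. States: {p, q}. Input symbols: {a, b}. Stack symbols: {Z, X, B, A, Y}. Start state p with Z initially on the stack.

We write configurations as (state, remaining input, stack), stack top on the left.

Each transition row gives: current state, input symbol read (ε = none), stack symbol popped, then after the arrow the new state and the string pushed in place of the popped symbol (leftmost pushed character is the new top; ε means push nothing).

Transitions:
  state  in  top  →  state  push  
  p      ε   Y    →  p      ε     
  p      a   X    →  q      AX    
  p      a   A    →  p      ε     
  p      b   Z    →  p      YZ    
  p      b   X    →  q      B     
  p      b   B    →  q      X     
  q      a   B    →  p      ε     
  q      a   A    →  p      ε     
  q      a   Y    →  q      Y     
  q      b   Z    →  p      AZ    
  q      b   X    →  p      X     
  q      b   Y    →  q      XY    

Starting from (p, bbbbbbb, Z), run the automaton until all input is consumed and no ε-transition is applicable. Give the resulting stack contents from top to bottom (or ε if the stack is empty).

Z

(p, bbbbbbb, Z)
  read b, top Z: go to p, push YZ → (p, bbbbbb, YZ)
  ε-move, top Y: go to p, push ε → (p, bbbbbb, Z)
  read b, top Z: go to p, push YZ → (p, bbbbb, YZ)
  ε-move, top Y: go to p, push ε → (p, bbbbb, Z)
  read b, top Z: go to p, push YZ → (p, bbbb, YZ)
  ε-move, top Y: go to p, push ε → (p, bbbb, Z)
  read b, top Z: go to p, push YZ → (p, bbb, YZ)
  ε-move, top Y: go to p, push ε → (p, bbb, Z)
  read b, top Z: go to p, push YZ → (p, bb, YZ)
  ε-move, top Y: go to p, push ε → (p, bb, Z)
  read b, top Z: go to p, push YZ → (p, b, YZ)
  ε-move, top Y: go to p, push ε → (p, b, Z)
  read b, top Z: go to p, push YZ → (p, ε, YZ)
  ε-move, top Y: go to p, push ε → (p, ε, Z)
All input consumed in state p with stack Z.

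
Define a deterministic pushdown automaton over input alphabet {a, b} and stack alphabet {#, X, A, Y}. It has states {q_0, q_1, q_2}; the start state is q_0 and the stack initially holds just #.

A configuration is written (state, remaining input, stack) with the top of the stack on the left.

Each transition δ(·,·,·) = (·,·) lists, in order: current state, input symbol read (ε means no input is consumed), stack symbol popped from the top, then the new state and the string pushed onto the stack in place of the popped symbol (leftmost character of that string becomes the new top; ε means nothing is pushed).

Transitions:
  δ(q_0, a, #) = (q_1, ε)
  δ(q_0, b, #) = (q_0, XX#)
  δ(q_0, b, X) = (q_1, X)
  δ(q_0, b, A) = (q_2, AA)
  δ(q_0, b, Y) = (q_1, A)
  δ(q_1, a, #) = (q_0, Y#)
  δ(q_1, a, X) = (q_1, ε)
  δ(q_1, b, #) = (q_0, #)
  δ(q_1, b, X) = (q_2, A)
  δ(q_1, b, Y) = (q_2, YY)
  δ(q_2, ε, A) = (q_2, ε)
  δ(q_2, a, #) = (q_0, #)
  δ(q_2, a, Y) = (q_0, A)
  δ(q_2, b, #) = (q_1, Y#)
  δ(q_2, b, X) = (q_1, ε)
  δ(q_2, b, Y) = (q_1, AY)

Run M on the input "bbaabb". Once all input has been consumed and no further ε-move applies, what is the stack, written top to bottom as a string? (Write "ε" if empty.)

XX#

(q_0, bbaabb, #) ⊢ (q_0, baabb, XX#) ⊢ (q_1, aabb, XX#) ⊢ (q_1, abb, X#) ⊢ (q_1, bb, #) ⊢ (q_0, b, #) ⊢ (q_0, ε, XX#)
All input consumed in state q_0 with stack XX#.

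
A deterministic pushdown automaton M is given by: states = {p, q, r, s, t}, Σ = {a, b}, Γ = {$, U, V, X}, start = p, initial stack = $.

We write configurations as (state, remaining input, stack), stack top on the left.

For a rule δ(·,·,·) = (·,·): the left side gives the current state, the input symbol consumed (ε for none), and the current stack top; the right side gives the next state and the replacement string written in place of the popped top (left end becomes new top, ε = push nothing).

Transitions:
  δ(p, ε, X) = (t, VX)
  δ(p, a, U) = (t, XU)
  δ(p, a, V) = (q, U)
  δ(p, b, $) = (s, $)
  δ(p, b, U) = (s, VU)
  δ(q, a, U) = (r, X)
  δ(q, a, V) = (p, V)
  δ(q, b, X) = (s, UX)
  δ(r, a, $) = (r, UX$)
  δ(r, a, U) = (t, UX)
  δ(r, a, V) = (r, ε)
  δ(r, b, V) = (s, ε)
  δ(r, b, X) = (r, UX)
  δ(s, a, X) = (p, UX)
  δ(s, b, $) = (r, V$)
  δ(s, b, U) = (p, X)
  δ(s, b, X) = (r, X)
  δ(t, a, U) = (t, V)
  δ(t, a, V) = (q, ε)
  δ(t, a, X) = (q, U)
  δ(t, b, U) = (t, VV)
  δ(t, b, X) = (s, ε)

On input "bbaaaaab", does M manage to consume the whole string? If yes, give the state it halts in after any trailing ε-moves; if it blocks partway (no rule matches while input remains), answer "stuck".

s

(p, bbaaaaab, $)
  read b, top $: go to s, push $ → (s, baaaaab, $)
  read b, top $: go to r, push V$ → (r, aaaaab, V$)
  read a, top V: go to r, push ε → (r, aaaab, $)
  read a, top $: go to r, push UX$ → (r, aaab, UX$)
  read a, top U: go to t, push UX → (t, aab, UXX$)
  read a, top U: go to t, push V → (t, ab, VXX$)
  read a, top V: go to q, push ε → (q, b, XX$)
  read b, top X: go to s, push UX → (s, ε, UXX$)
All input consumed; M is in state s.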